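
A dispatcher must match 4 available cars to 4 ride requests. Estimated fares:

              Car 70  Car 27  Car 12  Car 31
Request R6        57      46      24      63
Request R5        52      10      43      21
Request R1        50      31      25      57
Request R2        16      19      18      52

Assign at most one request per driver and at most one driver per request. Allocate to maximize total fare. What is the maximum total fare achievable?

Optimal: Car 70→Request R1 ($50), Car 27→Request R6 ($46), Car 12→Request R5 ($43), Car 31→Request R2 ($52) — total 50+46+43+52 = $191.
Swapping Car 70↔Car 31 (Car 70→Request R2 $16, Car 31→Request R1 $57) loses 29.

Max total: $191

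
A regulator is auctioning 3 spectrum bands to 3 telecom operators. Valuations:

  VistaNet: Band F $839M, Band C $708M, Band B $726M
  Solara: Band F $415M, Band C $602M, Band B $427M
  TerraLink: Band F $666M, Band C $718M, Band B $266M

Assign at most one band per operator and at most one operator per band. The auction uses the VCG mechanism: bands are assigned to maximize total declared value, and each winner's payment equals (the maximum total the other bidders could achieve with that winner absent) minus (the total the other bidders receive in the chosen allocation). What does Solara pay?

Efficient allocation: VistaNet→Band B ($726M), Solara→Band C ($602M), TerraLink→Band F ($666M); total welfare W = $1994M.
Solara receives Band C at value $602M, so the others get W − 602 = $1392M.
Without Solara: best allocation of the remaining 2 bidders over all 3 bands is VistaNet→Band F ($839M), TerraLink→Band C ($718M), total $1557M.
VCG payment = (others' best without Solara) − (others' welfare with Solara) = 1557 − 1392 = $165M.

Solara pays $165M.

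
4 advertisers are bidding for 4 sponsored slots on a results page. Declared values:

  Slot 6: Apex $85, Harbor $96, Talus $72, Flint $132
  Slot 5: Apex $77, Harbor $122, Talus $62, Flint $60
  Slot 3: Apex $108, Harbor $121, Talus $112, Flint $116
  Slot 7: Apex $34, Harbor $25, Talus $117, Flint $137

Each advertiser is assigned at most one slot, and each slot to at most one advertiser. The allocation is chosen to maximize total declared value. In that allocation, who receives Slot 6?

Optimal: Apex→Slot 3 ($108), Harbor→Slot 5 ($122), Talus→Slot 7 ($117), Flint→Slot 6 ($132) — total 108+122+117+132 = $479.
Column-greedy (each slot in turn goes to its best remaining advertiser) gives $400, worse by 79.
Next-best assignment: Apex→Slot 6, Harbor→Slot 5, Talus→Slot 3, Flint→Slot 7 = $456.
Checked against all permutations: $479 is optimal.
Flint's own top slot is Slot 7 ($137), but forcing Flint→Slot 7 and reassigning the rest optimally gives only $456 — worse by 23.

Flint receives Slot 6.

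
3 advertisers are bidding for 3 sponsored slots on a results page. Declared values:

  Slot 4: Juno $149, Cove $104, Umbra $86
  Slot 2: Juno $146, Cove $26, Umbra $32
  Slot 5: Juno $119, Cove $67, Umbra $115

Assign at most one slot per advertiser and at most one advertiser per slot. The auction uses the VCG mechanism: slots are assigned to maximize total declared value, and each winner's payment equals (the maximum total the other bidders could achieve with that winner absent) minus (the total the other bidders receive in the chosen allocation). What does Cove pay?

Cove pays $3.

Efficient allocation: Juno→Slot 2 ($146), Cove→Slot 4 ($104), Umbra→Slot 5 ($115); total welfare W = $365.
Cove receives Slot 4 at value $104, so the others get W − 104 = $261.
Without Cove: best allocation of the remaining 2 bidders over all 3 slots is Juno→Slot 4 ($149), Umbra→Slot 5 ($115), total $264.
VCG payment = (others' best without Cove) − (others' welfare with Cove) = 264 − 261 = $3.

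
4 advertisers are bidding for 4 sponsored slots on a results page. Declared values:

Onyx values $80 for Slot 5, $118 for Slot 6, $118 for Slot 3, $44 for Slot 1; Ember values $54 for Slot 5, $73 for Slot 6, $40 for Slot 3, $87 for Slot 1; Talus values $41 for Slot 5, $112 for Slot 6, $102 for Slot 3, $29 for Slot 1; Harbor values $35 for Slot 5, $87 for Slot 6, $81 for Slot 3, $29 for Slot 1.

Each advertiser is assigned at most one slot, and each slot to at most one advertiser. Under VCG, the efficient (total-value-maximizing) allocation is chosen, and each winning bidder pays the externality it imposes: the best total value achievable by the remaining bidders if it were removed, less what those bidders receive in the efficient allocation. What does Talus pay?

Efficient allocation: Onyx→Slot 5 ($80), Ember→Slot 1 ($87), Talus→Slot 6 ($112), Harbor→Slot 3 ($81); total welfare W = $360.
Talus receives Slot 6 at value $112, so the others get W − 112 = $248.
Without Talus: best allocation of the remaining 3 bidders over all 4 slots is Onyx→Slot 3 ($118), Ember→Slot 1 ($87), Harbor→Slot 6 ($87), total $292.
VCG payment = (others' best without Talus) − (others' welfare with Talus) = 292 − 248 = $44.

Talus pays $44.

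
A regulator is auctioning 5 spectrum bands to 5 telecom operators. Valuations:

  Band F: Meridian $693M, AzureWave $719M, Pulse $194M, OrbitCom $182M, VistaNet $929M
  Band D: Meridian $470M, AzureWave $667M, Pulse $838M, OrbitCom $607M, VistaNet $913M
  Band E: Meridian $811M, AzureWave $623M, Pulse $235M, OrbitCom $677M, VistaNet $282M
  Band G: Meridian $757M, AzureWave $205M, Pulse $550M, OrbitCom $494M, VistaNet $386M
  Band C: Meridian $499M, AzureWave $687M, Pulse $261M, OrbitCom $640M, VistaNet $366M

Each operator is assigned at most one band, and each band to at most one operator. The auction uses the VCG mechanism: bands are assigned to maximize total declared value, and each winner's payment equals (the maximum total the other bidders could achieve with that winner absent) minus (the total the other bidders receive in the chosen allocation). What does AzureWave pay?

AzureWave pays $17M.

Efficient allocation: Meridian→Band G ($757M), AzureWave→Band C ($687M), Pulse→Band D ($838M), OrbitCom→Band E ($677M), VistaNet→Band F ($929M); total welfare W = $3888M.
AzureWave receives Band C at value $687M, so the others get W − 687 = $3201M.
Without AzureWave: best allocation of the remaining 4 bidders over all 5 bands is Meridian→Band E ($811M), Pulse→Band D ($838M), OrbitCom→Band C ($640M), VistaNet→Band F ($929M), total $3218M.
VCG payment = (others' best without AzureWave) − (others' welfare with AzureWave) = 3218 − 3201 = $17M.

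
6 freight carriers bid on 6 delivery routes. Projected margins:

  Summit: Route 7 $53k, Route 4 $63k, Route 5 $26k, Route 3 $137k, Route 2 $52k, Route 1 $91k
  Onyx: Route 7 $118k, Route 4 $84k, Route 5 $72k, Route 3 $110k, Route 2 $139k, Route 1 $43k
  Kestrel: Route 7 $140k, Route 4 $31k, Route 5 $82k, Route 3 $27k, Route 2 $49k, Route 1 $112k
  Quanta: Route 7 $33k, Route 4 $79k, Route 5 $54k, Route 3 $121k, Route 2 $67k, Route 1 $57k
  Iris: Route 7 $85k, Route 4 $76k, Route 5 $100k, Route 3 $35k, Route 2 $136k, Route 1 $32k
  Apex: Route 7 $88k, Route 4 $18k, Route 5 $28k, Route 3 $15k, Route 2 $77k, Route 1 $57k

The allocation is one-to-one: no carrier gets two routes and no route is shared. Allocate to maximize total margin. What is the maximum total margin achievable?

Optimal: Summit→Route 3 ($137k), Onyx→Route 2 ($139k), Kestrel→Route 1 ($112k), Quanta→Route 4 ($79k), Iris→Route 5 ($100k), Apex→Route 7 ($88k) — total 137+139+112+79+100+88 = $655k.
Row-greedy (each carrier in turn takes its best remaining route) gives $652k, worse by 3.

Max total: $655k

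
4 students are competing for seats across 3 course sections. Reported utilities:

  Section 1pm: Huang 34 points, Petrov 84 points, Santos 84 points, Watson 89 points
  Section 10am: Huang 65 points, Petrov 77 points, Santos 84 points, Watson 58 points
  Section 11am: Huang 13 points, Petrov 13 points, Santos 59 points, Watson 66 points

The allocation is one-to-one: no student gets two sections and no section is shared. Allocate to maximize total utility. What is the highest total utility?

Max total: 234 points

This is a one-to-one assignment (maximum-weight bipartite matching).
Optimal: Petrov→Section 1pm (84 points), Santos→Section 10am (84 points), Watson→Section 11am (66 points) — total 84+84+66 = 234 points.
Next-best assignment: Santos→Section 1pm, Petrov→Section 10am, Watson→Section 11am = 227 points.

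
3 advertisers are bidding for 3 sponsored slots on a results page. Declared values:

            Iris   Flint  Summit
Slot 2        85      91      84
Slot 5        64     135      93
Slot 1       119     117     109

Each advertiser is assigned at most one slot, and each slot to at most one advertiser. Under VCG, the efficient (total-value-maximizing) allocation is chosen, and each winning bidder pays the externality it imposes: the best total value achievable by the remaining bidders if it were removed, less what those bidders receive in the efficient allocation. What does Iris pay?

Efficient allocation: Iris→Slot 1 ($119), Flint→Slot 5 ($135), Summit→Slot 2 ($84); total welfare W = $338.
Iris receives Slot 1 at value $119, so the others get W − 119 = $219.
Without Iris: best allocation of the remaining 2 bidders over all 3 slots is Flint→Slot 5 ($135), Summit→Slot 1 ($109), total $244.
VCG payment = (others' best without Iris) − (others' welfare with Iris) = 244 − 219 = $25.

Iris pays $25.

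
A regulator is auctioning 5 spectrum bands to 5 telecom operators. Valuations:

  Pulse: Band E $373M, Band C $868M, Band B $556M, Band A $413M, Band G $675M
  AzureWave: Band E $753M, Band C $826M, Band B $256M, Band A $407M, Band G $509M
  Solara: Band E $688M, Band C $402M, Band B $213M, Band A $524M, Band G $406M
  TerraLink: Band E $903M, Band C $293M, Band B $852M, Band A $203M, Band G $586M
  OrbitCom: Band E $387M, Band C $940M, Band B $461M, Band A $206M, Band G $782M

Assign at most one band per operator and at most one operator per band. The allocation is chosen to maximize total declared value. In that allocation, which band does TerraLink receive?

TerraLink receives Band B.

This is a one-to-one assignment (maximum-weight bipartite matching).
Optimal: Pulse→Band C ($868M), AzureWave→Band E ($753M), Solara→Band A ($524M), TerraLink→Band B ($852M), OrbitCom→Band G ($782M) — total 868+753+524+852+782 = $3779M.
Max-entry greedy (repeatedly take the single best remaining cell) gives $3298M, worse by 481.
Swapping Solara↔Pulse (Solara→Band C $402M, Pulse→Band A $413M) loses 577.
Checked against all permutations: $3779M is optimal.
TerraLink's own top band is Band E ($903M), but forcing TerraLink→Band E and reassigning the rest optimally gives only $3591M — worse by 188.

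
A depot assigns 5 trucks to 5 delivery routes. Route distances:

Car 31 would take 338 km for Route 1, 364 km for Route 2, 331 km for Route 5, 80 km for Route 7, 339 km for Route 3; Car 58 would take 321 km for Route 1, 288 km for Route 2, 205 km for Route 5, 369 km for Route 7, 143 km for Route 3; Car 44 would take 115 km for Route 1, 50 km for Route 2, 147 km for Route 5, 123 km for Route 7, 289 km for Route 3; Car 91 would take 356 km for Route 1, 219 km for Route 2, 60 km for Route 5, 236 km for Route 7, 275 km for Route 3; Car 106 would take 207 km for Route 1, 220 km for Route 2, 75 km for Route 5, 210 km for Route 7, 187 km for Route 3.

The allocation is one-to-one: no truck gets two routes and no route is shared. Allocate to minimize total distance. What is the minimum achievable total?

Minimum total: 540 km

Optimal: Car 31→Route 7 (80 km), Car 58→Route 3 (143 km), Car 44→Route 2 (50 km), Car 91→Route 5 (60 km), Car 106→Route 1 (207 km) — total 80+143+50+60+207 = 540 km.
Column-greedy (each route in turn goes to its cheapest remaining truck) gives 632 km, worse by 92.
Next-best assignment: Car 31→Route 7, Car 58→Route 3, Car 44→Route 1, Car 91→Route 5, Car 106→Route 2 = 618 km.
Swapping Car 91↔Car 44 (Car 91→Route 2 219 km, Car 44→Route 5 147 km) adds 256.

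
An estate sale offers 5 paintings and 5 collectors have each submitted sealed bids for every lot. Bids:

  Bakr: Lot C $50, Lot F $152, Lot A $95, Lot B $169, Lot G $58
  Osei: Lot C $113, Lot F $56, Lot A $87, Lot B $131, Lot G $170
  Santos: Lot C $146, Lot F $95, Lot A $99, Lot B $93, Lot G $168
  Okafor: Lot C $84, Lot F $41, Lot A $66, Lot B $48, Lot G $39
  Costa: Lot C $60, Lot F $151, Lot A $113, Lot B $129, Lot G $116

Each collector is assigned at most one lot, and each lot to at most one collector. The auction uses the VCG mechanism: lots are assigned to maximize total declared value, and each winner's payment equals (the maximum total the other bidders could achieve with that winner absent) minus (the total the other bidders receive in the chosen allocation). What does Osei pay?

Efficient allocation: Bakr→Lot B ($169), Osei→Lot G ($170), Santos→Lot C ($146), Okafor→Lot A ($66), Costa→Lot F ($151); total welfare W = $702.
Osei receives Lot G at value $170, so the others get W − 170 = $532.
Without Osei: best allocation of the remaining 4 bidders over all 5 lots is Bakr→Lot B ($169), Santos→Lot G ($168), Okafor→Lot C ($84), Costa→Lot F ($151), total $572.
VCG payment = (others' best without Osei) − (others' welfare with Osei) = 572 − 532 = $40.

Osei pays $40.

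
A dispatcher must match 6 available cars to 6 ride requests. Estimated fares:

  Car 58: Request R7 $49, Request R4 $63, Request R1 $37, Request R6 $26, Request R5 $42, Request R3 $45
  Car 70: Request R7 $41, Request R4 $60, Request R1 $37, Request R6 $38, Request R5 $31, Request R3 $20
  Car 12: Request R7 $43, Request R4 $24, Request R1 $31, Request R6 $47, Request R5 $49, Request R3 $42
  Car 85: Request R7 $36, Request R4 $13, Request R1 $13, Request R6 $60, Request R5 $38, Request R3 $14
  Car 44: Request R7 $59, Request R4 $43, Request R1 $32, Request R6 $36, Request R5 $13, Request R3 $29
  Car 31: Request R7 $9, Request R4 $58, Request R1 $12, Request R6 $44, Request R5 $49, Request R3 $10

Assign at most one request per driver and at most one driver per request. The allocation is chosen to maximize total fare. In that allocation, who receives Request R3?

Optimal: Car 58→Request R4 ($63), Car 70→Request R1 ($37), Car 12→Request R3 ($42), Car 85→Request R6 ($60), Car 44→Request R7 ($59), Car 31→Request R5 ($49) — total 63+37+42+60+59+49 = $310.
Row-greedy (each driver in turn takes its best remaining request) gives $255, worse by 55.
Next-best assignment: Car 58→Request R3, Car 70→Request R1, Car 12→Request R5, Car 85→Request R6, Car 44→Request R7, Car 31→Request R4 = $308.
Car 12's own top request is Request R5 ($49), but forcing Car 12→Request R5 and reassigning the rest optimally gives only $308 — worse by 2.

Car 12 receives Request R3.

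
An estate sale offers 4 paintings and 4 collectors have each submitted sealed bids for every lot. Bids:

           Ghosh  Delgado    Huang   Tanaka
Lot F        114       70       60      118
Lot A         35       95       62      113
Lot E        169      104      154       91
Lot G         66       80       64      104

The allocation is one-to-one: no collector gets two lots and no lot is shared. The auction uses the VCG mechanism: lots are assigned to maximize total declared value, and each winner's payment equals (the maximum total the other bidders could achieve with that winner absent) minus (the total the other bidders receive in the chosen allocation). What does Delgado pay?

Efficient allocation: Ghosh→Lot F ($114), Delgado→Lot A ($95), Huang→Lot E ($154), Tanaka→Lot G ($104); total welfare W = $467.
Delgado receives Lot A at value $95, so the others get W − 95 = $372.
Without Delgado: best allocation of the remaining 3 bidders over all 4 lots is Ghosh→Lot F ($114), Huang→Lot E ($154), Tanaka→Lot A ($113), total $381.
VCG payment = (others' best without Delgado) − (others' welfare with Delgado) = 381 − 372 = $9.

Delgado pays $9.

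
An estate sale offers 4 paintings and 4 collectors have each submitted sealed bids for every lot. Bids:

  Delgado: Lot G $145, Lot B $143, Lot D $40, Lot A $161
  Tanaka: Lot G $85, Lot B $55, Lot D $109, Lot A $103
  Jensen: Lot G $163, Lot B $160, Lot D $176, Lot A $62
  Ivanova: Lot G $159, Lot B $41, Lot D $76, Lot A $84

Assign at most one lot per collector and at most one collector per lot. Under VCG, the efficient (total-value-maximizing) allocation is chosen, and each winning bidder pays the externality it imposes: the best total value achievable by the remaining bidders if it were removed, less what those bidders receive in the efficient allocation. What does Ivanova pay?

Ivanova pays $3.

Efficient allocation: Delgado→Lot A ($161), Tanaka→Lot D ($109), Jensen→Lot B ($160), Ivanova→Lot G ($159); total welfare W = $589.
Ivanova receives Lot G at value $159, so the others get W − 159 = $430.
Without Ivanova: best allocation of the remaining 3 bidders over all 4 lots is Delgado→Lot A ($161), Tanaka→Lot D ($109), Jensen→Lot G ($163), total $433.
VCG payment = (others' best without Ivanova) − (others' welfare with Ivanova) = 433 − 430 = $3.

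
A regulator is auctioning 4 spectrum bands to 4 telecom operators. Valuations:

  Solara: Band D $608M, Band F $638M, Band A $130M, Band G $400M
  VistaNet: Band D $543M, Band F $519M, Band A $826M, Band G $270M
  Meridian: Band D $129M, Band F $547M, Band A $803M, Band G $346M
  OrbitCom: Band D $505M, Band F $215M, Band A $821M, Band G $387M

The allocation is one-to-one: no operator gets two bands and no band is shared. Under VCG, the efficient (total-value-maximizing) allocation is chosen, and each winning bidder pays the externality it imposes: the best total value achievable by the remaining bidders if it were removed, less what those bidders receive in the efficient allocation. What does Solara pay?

Solara pays $178M.

Efficient allocation: Solara→Band F ($638M), VistaNet→Band D ($543M), Meridian→Band A ($803M), OrbitCom→Band G ($387M); total welfare W = $2371M.
Solara receives Band F at value $638M, so the others get W − 638 = $1733M.
Without Solara: best allocation of the remaining 3 bidders over all 4 bands is VistaNet→Band D ($543M), Meridian→Band F ($547M), OrbitCom→Band A ($821M), total $1911M.
VCG payment = (others' best without Solara) − (others' welfare with Solara) = 1911 − 1733 = $178M.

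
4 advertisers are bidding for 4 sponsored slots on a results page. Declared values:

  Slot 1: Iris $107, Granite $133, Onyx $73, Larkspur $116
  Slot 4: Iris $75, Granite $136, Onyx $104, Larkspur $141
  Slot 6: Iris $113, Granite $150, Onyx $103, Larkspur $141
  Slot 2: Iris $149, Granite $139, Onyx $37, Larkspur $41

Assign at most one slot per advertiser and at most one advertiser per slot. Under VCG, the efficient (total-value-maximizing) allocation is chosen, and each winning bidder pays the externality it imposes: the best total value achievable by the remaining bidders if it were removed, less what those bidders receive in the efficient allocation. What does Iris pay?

Iris pays $6.

Efficient allocation: Iris→Slot 2 ($149), Granite→Slot 1 ($133), Onyx→Slot 4 ($104), Larkspur→Slot 6 ($141); total welfare W = $527.
Iris receives Slot 2 at value $149, so the others get W − 149 = $378.
Without Iris: best allocation of the remaining 3 bidders over all 4 slots is Granite→Slot 2 ($139), Onyx→Slot 4 ($104), Larkspur→Slot 6 ($141), total $384.
VCG payment = (others' best without Iris) − (others' welfare with Iris) = 384 − 378 = $6.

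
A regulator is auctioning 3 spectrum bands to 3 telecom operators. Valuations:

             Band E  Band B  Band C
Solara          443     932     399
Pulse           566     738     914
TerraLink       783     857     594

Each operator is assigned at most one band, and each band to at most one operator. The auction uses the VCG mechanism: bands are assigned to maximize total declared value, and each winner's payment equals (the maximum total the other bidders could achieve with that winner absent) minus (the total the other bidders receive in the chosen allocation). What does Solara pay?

Efficient allocation: Solara→Band B ($932M), Pulse→Band C ($914M), TerraLink→Band E ($783M); total welfare W = $2629M.
Solara receives Band B at value $932M, so the others get W − 932 = $1697M.
Without Solara: best allocation of the remaining 2 bidders over all 3 bands is Pulse→Band C ($914M), TerraLink→Band B ($857M), total $1771M.
VCG payment = (others' best without Solara) − (others' welfare with Solara) = 1771 − 1697 = $74M.

Solara pays $74M.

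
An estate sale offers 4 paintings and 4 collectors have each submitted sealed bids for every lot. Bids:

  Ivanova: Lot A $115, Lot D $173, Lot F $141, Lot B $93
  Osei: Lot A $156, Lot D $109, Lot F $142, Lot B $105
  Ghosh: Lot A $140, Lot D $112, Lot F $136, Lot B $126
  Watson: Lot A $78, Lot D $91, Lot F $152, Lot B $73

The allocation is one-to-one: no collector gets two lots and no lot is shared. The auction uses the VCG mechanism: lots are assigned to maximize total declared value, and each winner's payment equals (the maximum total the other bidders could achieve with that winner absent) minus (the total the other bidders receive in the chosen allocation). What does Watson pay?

Watson pays $10.

Efficient allocation: Ivanova→Lot D ($173), Osei→Lot A ($156), Ghosh→Lot B ($126), Watson→Lot F ($152); total welfare W = $607.
Watson receives Lot F at value $152, so the others get W − 152 = $455.
Without Watson: best allocation of the remaining 3 bidders over all 4 lots is Ivanova→Lot D ($173), Osei→Lot A ($156), Ghosh→Lot F ($136), total $465.
VCG payment = (others' best without Watson) − (others' welfare with Watson) = 465 − 455 = $10.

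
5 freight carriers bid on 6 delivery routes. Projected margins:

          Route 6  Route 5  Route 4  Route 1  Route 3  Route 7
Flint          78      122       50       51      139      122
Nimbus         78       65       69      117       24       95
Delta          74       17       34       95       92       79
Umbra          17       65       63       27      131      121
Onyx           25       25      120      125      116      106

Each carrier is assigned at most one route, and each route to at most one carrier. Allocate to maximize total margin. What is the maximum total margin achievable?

Maximum total: $572k

Optimal: Flint→Route 5 ($122k), Nimbus→Route 1 ($117k), Delta→Route 3 ($92k), Umbra→Route 7 ($121k), Onyx→Route 4 ($120k) — total 122+117+92+121+120 = $572k.
Max-entry greedy (repeatedly take the single best remaining cell) gives $497k, worse by 75.
Next-best assignment: Flint→Route 3, Nimbus→Route 1, Delta→Route 6, Umbra→Route 7, Onyx→Route 4 = $571k.
Checked against all permutations: $572k is optimal.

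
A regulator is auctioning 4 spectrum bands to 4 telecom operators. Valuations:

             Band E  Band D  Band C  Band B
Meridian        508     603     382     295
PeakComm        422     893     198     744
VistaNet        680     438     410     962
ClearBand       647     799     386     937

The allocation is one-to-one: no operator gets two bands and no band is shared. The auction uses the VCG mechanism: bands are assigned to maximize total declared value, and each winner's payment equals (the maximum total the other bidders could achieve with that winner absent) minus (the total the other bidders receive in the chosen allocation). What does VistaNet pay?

Efficient allocation: Meridian→Band C ($382M), PeakComm→Band D ($893M), VistaNet→Band E ($680M), ClearBand→Band B ($937M); total welfare W = $2892M.
VistaNet receives Band E at value $680M, so the others get W − 680 = $2212M.
Without VistaNet: best allocation of the remaining 3 bidders over all 4 bands is Meridian→Band E ($508M), PeakComm→Band D ($893M), ClearBand→Band B ($937M), total $2338M.
VCG payment = (others' best without VistaNet) − (others' welfare with VistaNet) = 2338 − 2212 = $126M.

VistaNet pays $126M.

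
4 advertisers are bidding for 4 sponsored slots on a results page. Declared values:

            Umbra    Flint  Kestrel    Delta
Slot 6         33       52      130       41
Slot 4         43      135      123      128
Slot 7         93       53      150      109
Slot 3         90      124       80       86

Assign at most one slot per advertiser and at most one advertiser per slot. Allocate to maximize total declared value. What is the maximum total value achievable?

Max total: $475

Treat this as an assignment problem: match each advertiser to one slot.
Optimal: Umbra→Slot 7 ($93), Flint→Slot 3 ($124), Kestrel→Slot 6 ($130), Delta→Slot 4 ($128) — total 93+124+130+128 = $475.
Swapping Flint↔Delta (Flint→Slot 4 $135, Delta→Slot 3 $86) loses 31.
No other one-to-one assignment exceeds $475.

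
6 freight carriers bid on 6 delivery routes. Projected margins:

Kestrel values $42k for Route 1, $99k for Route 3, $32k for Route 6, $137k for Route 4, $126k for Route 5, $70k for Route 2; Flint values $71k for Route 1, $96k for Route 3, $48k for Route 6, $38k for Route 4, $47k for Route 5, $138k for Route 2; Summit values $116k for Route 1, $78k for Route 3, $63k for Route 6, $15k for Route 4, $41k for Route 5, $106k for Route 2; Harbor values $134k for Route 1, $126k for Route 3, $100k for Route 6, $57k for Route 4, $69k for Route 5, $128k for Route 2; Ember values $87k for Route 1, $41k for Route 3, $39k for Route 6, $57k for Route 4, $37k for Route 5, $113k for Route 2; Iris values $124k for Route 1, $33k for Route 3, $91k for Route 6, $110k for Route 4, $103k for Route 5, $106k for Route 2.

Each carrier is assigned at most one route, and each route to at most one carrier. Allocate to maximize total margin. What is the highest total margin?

Max total: $665k

Optimal: Kestrel→Route 4 ($137k), Flint→Route 3 ($96k), Summit→Route 1 ($116k), Harbor→Route 6 ($100k), Ember→Route 2 ($113k), Iris→Route 5 ($103k) — total 137+96+116+100+113+103 = $665k.
Max-entry greedy (repeatedly take the single best remaining cell) gives $629k, worse by 36.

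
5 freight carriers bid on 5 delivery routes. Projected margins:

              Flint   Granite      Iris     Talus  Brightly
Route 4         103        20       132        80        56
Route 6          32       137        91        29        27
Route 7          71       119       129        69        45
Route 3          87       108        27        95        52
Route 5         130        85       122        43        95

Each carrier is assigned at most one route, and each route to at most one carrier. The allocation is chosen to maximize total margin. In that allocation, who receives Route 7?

Optimal: Flint→Route 4 ($103k), Granite→Route 6 ($137k), Iris→Route 7 ($129k), Talus→Route 3 ($95k), Brightly→Route 5 ($95k) — total 103+137+129+95+95 = $559k.
Row-greedy (each carrier in turn takes its best remaining route) gives $539k, worse by 20.
Swapping Brightly↔Flint (Brightly→Route 4 $56k, Flint→Route 5 $130k) loses 12.
No other one-to-one assignment exceeds $559k.
Iris's own top route is Route 4 ($132k), but forcing Iris→Route 4 and reassigning the rest optimally gives only $539k — worse by 20.

Iris receives Route 7.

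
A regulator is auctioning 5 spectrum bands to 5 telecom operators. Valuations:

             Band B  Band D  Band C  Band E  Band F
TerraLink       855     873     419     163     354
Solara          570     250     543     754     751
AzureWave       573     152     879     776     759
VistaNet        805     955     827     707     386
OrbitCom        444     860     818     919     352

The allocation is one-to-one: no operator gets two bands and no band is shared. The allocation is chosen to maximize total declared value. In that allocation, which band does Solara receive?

Solara receives Band F.

Treat this as an assignment problem: match each operator to one band.
Optimal: TerraLink→Band B ($855M), Solara→Band F ($751M), AzureWave→Band C ($879M), VistaNet→Band D ($955M), OrbitCom→Band E ($919M) — total 855+751+879+955+919 = $4359M.
Row-greedy (each operator in turn takes its best remaining band) gives $3663M, worse by 696.
Solara's own top band is Band E ($754M), but forcing Solara→Band E and reassigning the rest optimally gives only $4141M — worse by 218.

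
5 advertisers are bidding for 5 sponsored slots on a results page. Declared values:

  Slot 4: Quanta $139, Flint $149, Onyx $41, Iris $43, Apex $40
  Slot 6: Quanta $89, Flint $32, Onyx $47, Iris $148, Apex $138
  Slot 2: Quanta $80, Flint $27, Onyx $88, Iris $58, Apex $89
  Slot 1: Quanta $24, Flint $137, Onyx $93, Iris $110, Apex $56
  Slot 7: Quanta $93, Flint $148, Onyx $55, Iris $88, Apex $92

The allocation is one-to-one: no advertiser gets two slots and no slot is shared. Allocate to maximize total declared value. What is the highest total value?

Optimal: Quanta→Slot 4 ($139), Flint→Slot 7 ($148), Onyx→Slot 2 ($88), Iris→Slot 1 ($110), Apex→Slot 6 ($138) — total 139+148+88+110+138 = $623.
Column-greedy (each slot in turn goes to its best remaining advertiser) gives $572, worse by 51.
Swapping Flint↔Iris (Flint→Slot 1 $137, Iris→Slot 7 $88) loses 33.
Every other assignment is strictly worse.

Maximum total: $623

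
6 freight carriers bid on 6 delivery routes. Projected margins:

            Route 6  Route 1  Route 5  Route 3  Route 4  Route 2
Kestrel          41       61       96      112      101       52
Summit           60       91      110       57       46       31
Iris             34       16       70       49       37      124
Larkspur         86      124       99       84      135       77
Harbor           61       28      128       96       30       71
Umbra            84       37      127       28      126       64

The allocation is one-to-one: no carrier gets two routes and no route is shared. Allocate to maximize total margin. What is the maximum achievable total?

Max total: $674k

Optimal: Kestrel→Route 3 ($112k), Summit→Route 6 ($60k), Iris→Route 2 ($124k), Larkspur→Route 1 ($124k), Harbor→Route 5 ($128k), Umbra→Route 4 ($126k) — total 112+60+124+124+128+126 = $674k.
Column-greedy (each route in turn goes to its best remaining carrier) gives $667k, worse by 7.
Swapping Summit↔Umbra (Summit→Route 4 $46k, Umbra→Route 6 $84k) loses 56.
Checked against all permutations: $674k is optimal.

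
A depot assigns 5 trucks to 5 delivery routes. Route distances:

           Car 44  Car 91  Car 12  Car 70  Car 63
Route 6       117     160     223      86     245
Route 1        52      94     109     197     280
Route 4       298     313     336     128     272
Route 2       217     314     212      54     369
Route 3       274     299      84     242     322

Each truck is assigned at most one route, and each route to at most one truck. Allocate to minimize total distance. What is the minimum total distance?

Min total: 621 km

Optimal: Car 44→Route 6 (117 km), Car 91→Route 1 (94 km), Car 12→Route 3 (84 km), Car 70→Route 2 (54 km), Car 63→Route 4 (272 km) — total 117+94+84+54+272 = 621 km.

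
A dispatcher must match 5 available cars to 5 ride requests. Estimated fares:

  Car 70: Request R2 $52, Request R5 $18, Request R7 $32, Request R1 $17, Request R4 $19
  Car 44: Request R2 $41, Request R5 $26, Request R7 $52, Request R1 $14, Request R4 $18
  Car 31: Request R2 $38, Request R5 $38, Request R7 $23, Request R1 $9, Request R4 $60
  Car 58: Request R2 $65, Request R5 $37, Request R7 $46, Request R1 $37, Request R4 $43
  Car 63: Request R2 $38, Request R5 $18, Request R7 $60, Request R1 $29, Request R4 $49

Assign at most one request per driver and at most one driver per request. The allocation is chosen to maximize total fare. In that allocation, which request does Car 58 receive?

This is a one-to-one assignment (maximum-weight bipartite matching).
Optimal: Car 70→Request R2 ($52), Car 44→Request R5 ($26), Car 31→Request R4 ($60), Car 58→Request R1 ($37), Car 63→Request R7 ($60) — total 52+26+60+37+60 = $235.
Max-entry greedy (repeatedly take the single best remaining cell) gives $228, worse by 7.
Next-best assignment: Car 70→Request R2, Car 44→Request R7, Car 31→Request R4, Car 58→Request R5, Car 63→Request R1 = $230.
Swapping Car 58↔Car 31 (Car 58→Request R4 $43, Car 31→Request R1 $9) loses 45.
No other one-to-one assignment exceeds $235.
Car 58's own top request is Request R2 ($65), but forcing Car 58→Request R2 and reassigning the rest optimally gives only $228 — worse by 7.

Car 58 receives Request R1.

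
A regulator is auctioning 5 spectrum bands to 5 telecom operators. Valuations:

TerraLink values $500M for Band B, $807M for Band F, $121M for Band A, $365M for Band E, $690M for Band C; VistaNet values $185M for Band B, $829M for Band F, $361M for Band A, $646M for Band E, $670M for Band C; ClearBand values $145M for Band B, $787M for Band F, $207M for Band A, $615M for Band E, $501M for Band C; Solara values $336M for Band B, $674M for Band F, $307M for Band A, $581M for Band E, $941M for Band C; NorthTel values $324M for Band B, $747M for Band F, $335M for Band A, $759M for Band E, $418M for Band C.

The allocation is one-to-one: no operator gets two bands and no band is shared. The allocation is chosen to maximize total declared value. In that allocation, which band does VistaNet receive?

Optimal: TerraLink→Band B ($500M), VistaNet→Band A ($361M), ClearBand→Band F ($787M), Solara→Band C ($941M), NorthTel→Band E ($759M) — total 500+361+787+941+759 = $3348M.
Row-greedy (each operator in turn takes its best remaining band) gives $2763M, worse by 585.
Next-best assignment: TerraLink→Band B, VistaNet→Band F, ClearBand→Band A, Solara→Band C, NorthTel→Band E = $3236M.
Every other assignment is strictly worse.
VistaNet's own top band is Band F ($829M), but forcing VistaNet→Band F and reassigning the rest optimally gives only $3236M — worse by 112.

VistaNet receives Band A.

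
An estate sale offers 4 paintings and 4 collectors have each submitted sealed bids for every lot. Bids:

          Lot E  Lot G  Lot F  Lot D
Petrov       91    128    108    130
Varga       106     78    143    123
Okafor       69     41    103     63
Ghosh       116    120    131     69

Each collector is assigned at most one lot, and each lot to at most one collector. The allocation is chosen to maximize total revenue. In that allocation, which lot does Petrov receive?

Petrov receives Lot G.

Optimal: Petrov→Lot G ($128), Varga→Lot D ($123), Okafor→Lot F ($103), Ghosh→Lot E ($116) — total 128+123+103+116 = $470.
Max-entry greedy (repeatedly take the single best remaining cell) gives $462, worse by 8.
Every other assignment is strictly worse.
Petrov's own top lot is Lot D ($130), but forcing Petrov→Lot D and reassigning the rest optimally gives only $462 — worse by 8.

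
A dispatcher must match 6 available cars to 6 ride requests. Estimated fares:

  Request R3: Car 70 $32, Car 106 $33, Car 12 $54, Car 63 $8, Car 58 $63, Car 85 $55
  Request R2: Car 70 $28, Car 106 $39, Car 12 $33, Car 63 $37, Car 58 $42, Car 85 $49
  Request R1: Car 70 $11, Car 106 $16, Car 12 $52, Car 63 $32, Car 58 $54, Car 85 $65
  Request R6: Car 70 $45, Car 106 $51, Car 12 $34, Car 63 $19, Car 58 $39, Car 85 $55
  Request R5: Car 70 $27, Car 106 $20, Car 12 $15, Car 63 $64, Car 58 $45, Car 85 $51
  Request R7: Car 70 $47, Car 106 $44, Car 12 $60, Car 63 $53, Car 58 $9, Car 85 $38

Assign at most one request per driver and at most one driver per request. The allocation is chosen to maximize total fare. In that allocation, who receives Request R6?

Car 70 receives Request R6.

Optimal: Car 70→Request R6 ($45), Car 106→Request R2 ($39), Car 12→Request R7 ($60), Car 63→Request R5 ($64), Car 58→Request R3 ($63), Car 85→Request R1 ($65) — total 45+39+60+64+63+65 = $336.
Next-best assignment: Car 70→Request R2, Car 106→Request R6, Car 12→Request R7, Car 63→Request R5, Car 58→Request R3, Car 85→Request R1 = $331.
No other one-to-one assignment exceeds $336.
Car 70's own top request is Request R7 ($47), but forcing Car 70→Request R7 and reassigning the rest optimally gives only $326 — worse by 10.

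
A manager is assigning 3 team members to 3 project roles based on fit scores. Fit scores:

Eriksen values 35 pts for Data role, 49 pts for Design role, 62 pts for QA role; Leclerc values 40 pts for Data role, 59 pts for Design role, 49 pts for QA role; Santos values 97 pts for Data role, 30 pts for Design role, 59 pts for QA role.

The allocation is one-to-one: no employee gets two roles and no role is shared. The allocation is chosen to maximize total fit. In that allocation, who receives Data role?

Santos receives Data role.

Optimal: Eriksen→QA role (62 pts), Leclerc→Design role (59 pts), Santos→Data role (97 pts) — total 62+59+97 = 218 pts.
Swapping Eriksen↔Santos (Eriksen→Data role 35 pts, Santos→QA role 59 pts) loses 65.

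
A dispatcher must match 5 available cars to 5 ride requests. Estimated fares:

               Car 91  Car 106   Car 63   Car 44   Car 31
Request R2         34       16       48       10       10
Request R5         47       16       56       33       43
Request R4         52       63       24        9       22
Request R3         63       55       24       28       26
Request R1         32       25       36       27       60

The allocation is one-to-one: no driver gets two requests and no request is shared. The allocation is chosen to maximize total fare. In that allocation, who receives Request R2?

Optimal: Car 91→Request R3 ($63), Car 106→Request R4 ($63), Car 63→Request R2 ($48), Car 44→Request R5 ($33), Car 31→Request R1 ($60) — total 63+63+48+33+60 = $267.
Row-greedy (each driver in turn takes its best remaining request) gives $219, worse by 48.
Swapping Car 44↔Car 63 (Car 44→Request R2 $10, Car 63→Request R5 $56) loses 15.
Car 63's own top request is Request R5 ($56), but forcing Car 63→Request R5 and reassigning the rest optimally gives only $252 — worse by 15.

Car 63 receives Request R2.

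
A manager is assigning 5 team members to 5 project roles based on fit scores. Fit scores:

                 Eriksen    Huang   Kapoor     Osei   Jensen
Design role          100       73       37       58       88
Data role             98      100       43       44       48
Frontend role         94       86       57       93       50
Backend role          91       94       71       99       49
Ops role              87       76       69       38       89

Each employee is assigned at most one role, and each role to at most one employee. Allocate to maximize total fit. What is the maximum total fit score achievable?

Max total: 453 pts

Optimal: Eriksen→Design role (100 pts), Huang→Data role (100 pts), Kapoor→Backend role (71 pts), Osei→Frontend role (93 pts), Jensen→Ops role (89 pts) — total 100+100+71+93+89 = 453 pts.
Max-entry greedy (repeatedly take the single best remaining cell) gives 445 pts, worse by 8.
Next-best assignment: Eriksen→Frontend role, Huang→Data role, Kapoor→Ops role, Osei→Backend role, Jensen→Design role = 450 pts.
Swapping Jensen↔Kapoor (Jensen→Backend role 49 pts, Kapoor→Ops role 69 pts) loses 42.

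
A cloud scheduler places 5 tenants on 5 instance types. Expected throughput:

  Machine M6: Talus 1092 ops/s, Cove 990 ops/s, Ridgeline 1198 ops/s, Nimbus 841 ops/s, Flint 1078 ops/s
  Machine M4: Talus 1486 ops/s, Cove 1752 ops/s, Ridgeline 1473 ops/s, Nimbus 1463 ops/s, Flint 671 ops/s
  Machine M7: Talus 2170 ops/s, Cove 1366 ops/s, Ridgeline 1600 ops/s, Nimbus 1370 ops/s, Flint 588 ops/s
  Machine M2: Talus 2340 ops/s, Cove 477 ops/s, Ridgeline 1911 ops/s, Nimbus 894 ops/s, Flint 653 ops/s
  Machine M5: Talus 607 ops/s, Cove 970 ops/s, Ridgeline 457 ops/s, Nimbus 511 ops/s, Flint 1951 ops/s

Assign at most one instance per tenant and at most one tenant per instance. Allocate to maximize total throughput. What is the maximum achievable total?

This is the linear assignment problem.
Optimal: Talus→Machine M7 (2170 ops/s), Cove→Machine M4 (1752 ops/s), Ridgeline→Machine M2 (1911 ops/s), Nimbus→Machine M6 (841 ops/s), Flint→Machine M5 (1951 ops/s) — total 2170+1752+1911+841+1951 = 8625 ops/s.
Max-entry greedy (repeatedly take the single best remaining cell) gives 8484 ops/s, worse by 141.
Next-best assignment: Talus→Machine M2, Cove→Machine M4, Ridgeline→Machine M6, Nimbus→Machine M7, Flint→Machine M5 = 8611 ops/s.

Max total: 8625 ops/s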